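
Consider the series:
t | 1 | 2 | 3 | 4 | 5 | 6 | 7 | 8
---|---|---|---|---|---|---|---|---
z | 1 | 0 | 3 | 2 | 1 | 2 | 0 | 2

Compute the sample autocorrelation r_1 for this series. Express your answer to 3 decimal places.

-0.367

Mean z̄ = (1 + 0 + 3 + 2 + 1 + 2 + 0 + 2)/8 = 1.3750
Numerator Σ_{t=1}^{7}(z_t−z̄)(z_{t+1}−z̄) = -2.8906
Denominator Σ(z_t−z̄)² = 7.8750
r_1 = -2.8906 / 7.8750 = -0.367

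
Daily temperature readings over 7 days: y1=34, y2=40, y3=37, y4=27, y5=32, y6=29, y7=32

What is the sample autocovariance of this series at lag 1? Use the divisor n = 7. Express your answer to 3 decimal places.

3.571

Mean ȳ = (34 + 40 + 37 + 27 + 32 + 29 + 32)/7 = 33.0000
Deviations: 1.0000, 7.0000, 4.0000, -6.0000, -1.0000, -4.0000, -1.0000
Σ_{t=1}^{6}(y_t−ȳ)(y_{t+1}−ȳ) = 25.0000
γ_1 = 25.0000 / 7 = 3.571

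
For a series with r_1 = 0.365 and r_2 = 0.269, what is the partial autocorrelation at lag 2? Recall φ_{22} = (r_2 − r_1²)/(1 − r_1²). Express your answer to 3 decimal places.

φ_{22} = (r_2 − r_1²) / (1 − r_1²)
r_1² = (0.365)² = 0.133225
Numerator = 0.269 − 0.1332 = 0.1358; denominator = 1 − 0.1332 = 0.8668
φ_{22} = 0.1358 / 0.8668 = 0.157

0.157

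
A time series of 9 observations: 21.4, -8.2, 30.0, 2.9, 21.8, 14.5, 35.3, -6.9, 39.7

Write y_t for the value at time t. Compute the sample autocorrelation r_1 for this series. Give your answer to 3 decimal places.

Mean ȳ = (21.4 − 8.2 + 30.0 + 2.9 + 21.8 + 14.5 + 35.3 − 6.9 + 39.7)/9 = 16.7222
Numerator Σ_{t=1}^{8}(y_t−ȳ)(y_{t+1}−ȳ) = -1735.4094
Denominator Σ(y_t−ȳ)² = 2472.1956
r_1 = -1735.4094 / 2472.1956 = -0.702

-0.702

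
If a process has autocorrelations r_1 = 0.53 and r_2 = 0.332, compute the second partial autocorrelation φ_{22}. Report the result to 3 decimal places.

φ_{22} = (r_2 − r_1²) / (1 − r_1²)
r_1² = (0.53)² = 0.2809
Numerator = 0.332 − 0.2809 = 0.0511; denominator = 1 − 0.2809 = 0.7191
φ_{22} = 0.0511 / 0.7191 = 0.071

0.071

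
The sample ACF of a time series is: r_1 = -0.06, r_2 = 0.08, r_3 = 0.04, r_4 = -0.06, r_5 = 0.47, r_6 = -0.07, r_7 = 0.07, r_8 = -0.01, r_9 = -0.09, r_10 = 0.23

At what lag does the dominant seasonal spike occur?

The largest autocorrelation is r_5 = 0.47, with a weaker echo at lag 10 (0.23); the remaining lags stay at or below 0.08.
The dominant spike at lag 5 indicates a seasonal period of 5.

5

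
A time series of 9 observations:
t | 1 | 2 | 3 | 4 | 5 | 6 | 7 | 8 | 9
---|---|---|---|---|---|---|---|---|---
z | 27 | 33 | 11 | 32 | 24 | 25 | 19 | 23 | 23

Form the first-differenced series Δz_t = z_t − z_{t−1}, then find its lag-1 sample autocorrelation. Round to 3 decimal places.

First differences Δz: 6, -22, 21, -8, 1, -6, 4, 0
Mean of differences = -0.5000
Numerator Σ(Δz_t−Δz̄)(Δz_{t+1}−Δz̄) = -805.2500
Denominator Σ(Δz_t−Δz̄)² = 1076.0000
r_1(Δz) = -805.2500 / 1076.0000 = -0.748

-0.748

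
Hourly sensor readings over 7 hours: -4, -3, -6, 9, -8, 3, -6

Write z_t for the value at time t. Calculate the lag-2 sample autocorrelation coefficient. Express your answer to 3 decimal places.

0.457

Mean z̄ = (-4 − 3 − 6 + 9 − 8 + 3 − 6)/7 = -2.1429
Numerator Σ_{t=1}^{5}(z_t−z̄)(z_{t+2}−z̄) = 100.1020
Denominator Σ(z_t−z̄)² = 218.8571
r_2 = 100.1020 / 218.8571 = 0.457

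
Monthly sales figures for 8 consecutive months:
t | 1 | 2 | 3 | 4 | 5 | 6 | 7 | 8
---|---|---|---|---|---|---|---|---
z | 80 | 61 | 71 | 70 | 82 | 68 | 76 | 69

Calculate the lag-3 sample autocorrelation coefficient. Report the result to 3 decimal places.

-0.487

Mean z̄ = (80 + 61 + 71 + 70 + 82 + 68 + 76 + 69)/8 = 72.1250
Σ(z_t−z̄)(z_{t+3}−z̄) = (-16.7344) + (-109.8594) + (4.6406) + (-8.2344) + (-30.8594) = -161.0469
Denominator Σ(z_t−z̄)² = 330.8750
r_3 = -161.0469 / 330.8750 = -0.487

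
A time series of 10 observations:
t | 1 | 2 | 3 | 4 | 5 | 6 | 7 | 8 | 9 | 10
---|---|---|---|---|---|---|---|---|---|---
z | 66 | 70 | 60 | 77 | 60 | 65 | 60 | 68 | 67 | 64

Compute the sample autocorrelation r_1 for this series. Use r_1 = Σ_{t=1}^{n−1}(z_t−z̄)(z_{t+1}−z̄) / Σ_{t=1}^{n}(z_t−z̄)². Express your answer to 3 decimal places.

Mean z̄ = (66 + 70 + 60 + 77 + 60 + 65 + 60 + 68 + 67 + 64)/10 = 65.7000
Numerator Σ_{t=1}^{9}(z_t−z̄)(z_{t+1}−z̄) = -156.3900
Denominator Σ(z_t−z̄)² = 254.1000
r_1 = -156.3900 / 254.1000 = -0.615

-0.615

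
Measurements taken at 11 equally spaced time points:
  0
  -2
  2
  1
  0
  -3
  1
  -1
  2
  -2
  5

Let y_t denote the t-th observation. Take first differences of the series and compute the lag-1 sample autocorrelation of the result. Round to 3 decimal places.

First differences Δy: -2, 4, -1, -1, -3, 4, -2, 3, -4, 7
Mean of differences = 0.5000
Numerator Σ(Δy_t−Δȳ)(Δy_{t+1}−Δȳ) = -74.2500
Denominator Σ(Δy_t−Δȳ)² = 122.5000
r_1(Δy) = -74.2500 / 122.5000 = -0.606

-0.606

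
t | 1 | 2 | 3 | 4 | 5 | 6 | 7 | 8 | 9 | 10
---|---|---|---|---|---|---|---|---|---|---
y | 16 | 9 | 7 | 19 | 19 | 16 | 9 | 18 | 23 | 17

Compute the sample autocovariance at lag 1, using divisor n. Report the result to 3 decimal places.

Mean ȳ = (16 + 9 + 7 + 19 + 19 + 16 + 9 + 18 + 23 + 17)/10 = 15.3000
Σ_{t=1}^{9}(y_t−ȳ)(y_{t+1}−ȳ) = 45.9100
γ_1 = 45.9100 / 10 = 4.591

4.591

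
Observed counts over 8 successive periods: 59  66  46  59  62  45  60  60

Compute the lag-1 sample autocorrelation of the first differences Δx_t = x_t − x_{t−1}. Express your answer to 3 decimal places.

First differences Δx: 7, -20, 13, 3, -17, 15, 0
Mean of differences = 0.1429
Numerator Σ(Δx_t−Δx̄)(Δx_{t+1}−Δx̄) = -666.1633
Denominator Σ(Δx_t−Δx̄)² = 1140.8571
r_1(Δx) = -666.1633 / 1140.8571 = -0.584

-0.584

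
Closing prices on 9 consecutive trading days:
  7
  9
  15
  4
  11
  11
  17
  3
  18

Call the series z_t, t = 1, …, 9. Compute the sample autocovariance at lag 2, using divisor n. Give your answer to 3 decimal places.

4.549

Mean z̄ = (7 + 9 + 15 + 4 + 11 + 11 + 17 + 3 + 18)/9 = 10.5556
Σ_{t=1}^{7}(z_t−z̄)(z_{t+2}−z̄) = 40.9383
γ_2 = 40.9383 / 9 = 4.549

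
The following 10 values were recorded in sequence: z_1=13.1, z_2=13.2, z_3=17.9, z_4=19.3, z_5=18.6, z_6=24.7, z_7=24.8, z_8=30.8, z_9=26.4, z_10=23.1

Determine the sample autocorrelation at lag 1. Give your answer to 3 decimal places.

Mean z̄ = (13.1 + 13.2 + 17.9 + 19.3 + 18.6 + 24.7 + 24.8 + 30.8 + 26.4 + 23.1)/10 = 21.1900
Numerator Σ_{t=1}^{9}(z_t−z̄)(z_{t+1}−z̄) = 200.3309
Denominator Σ(z_t−z̄)² = 298.8890
r_1 = 200.3309 / 298.8890 = 0.670

0.670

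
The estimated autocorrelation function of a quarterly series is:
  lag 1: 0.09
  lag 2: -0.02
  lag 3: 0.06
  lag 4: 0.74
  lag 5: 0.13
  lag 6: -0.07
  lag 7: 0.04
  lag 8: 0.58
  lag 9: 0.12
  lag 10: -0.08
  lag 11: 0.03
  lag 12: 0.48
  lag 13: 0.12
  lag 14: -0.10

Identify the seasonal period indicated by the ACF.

4

The largest autocorrelation is r_4 = 0.74, with weaker echoes at lags 8 (0.58) and 12 (0.48); the remaining lags stay at or below 0.13.
The dominant spike at lag 4 indicates a seasonal period of 4.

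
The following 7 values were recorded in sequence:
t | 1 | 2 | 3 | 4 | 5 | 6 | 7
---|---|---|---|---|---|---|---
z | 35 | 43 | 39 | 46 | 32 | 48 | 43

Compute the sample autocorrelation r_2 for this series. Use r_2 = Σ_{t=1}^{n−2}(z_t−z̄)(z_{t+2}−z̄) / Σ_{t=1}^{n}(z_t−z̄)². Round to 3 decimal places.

0.277

Mean z̄ = (35 + 43 + 39 + 46 + 32 + 48 + 43)/7 = 40.8571
Numerator Σ_{t=1}^{5}(z_t−z̄)(z_{t+2}−z̄) = 56.1020
Denominator Σ(z_t−z̄)² = 202.8571
r_2 = 56.1020 / 202.8571 = 0.277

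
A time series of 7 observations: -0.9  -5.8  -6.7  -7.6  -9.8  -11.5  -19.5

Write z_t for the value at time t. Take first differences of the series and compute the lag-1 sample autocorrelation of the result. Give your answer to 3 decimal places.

-0.069

First differences Δz: -4.9, -0.9, -0.9, -2.2, -1.7, -8.0
Mean of differences = -3.1000
Numerator Σ(Δz_t−Δz̄)(Δz_{t+1}−Δz̄) = -2.7400
Denominator Σ(Δz_t−Δz̄)² = 39.7000
r_1(Δz) = -2.7400 / 39.7000 = -0.069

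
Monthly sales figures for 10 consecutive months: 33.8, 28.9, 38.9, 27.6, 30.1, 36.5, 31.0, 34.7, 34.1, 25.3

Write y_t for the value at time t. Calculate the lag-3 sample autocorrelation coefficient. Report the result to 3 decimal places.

0.277

Mean ȳ = (33.8 + 28.9 + 38.9 + 27.6 + 30.1 + 36.5 + 31.0 + 34.7 + 34.1 + 25.3)/10 = 32.0900
Numerator Σ_{t=1}^{7}(y_t−ȳ)(y_{t+3}−ȳ) = 44.6677
Denominator Σ(y_t−ȳ)² = 161.1890
r_3 = 44.6677 / 161.1890 = 0.277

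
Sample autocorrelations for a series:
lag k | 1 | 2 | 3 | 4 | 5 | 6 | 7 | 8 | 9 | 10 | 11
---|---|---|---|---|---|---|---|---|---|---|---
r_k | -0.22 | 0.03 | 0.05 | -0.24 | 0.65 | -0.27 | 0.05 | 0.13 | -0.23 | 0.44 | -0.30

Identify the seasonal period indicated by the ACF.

The largest autocorrelation is r_5 = 0.65, with a weaker echo at lag 10 (0.44); the remaining lags stay at or below 0.13.
The dominant spike at lag 5 indicates a seasonal period of 5.

5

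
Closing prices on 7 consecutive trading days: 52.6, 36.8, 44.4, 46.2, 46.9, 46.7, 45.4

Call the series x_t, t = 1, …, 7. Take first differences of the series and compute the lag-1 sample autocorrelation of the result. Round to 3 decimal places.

First differences Δx: -15.8, 7.6, 1.8, 0.7, -0.2, -1.3
Mean of differences = -1.2000
Numerator Σ(Δx_t−Δx̄)(Δx_{t+1}−Δx̄) = -94.5800
Denominator Σ(Δx_t−Δx̄)² = 304.2200
r_1(Δx) = -94.5800 / 304.2200 = -0.311

-0.311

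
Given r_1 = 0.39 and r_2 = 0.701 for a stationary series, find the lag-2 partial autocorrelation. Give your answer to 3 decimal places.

0.647

φ_{22} = (r_2 − r_1²) / (1 − r_1²)
r_1² = (0.39)² = 0.1521
Numerator = 0.701 − 0.1521 = 0.5489; denominator = 1 − 0.1521 = 0.8479
φ_{22} = 0.5489 / 0.8479 = 0.647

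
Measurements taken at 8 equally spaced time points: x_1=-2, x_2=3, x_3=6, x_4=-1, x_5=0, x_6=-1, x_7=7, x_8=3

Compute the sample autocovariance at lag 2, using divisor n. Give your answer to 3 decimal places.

Mean x̄ = (-2 + 3 + 6 − 1 + 0 − 1 + 7 + 3)/8 = 1.8750
Deviations: -3.8750, 1.1250, 4.1250, -2.8750, -1.8750, -2.8750, 5.1250, 1.1250
Σ_{t=1}^{6}(x_t−x̄)(x_{t+2}−x̄) = -31.5313
γ_2 = -31.5313 / 8 = -3.941

-3.941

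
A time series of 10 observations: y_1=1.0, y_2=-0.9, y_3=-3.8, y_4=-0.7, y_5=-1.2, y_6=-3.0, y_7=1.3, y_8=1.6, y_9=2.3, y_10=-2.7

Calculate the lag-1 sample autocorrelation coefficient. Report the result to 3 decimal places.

0.055

Mean ȳ = (1.0 − 0.9 − 3.8 − 0.7 − 1.2 − 3.0 + 1.3 + 1.6 + 2.3 − 2.7)/10 = -0.6100
Numerator Σ_{t=1}^{9}(y_t−ȳ)(y_{t+1}−ȳ) = 2.2139
Denominator Σ(y_t−ȳ)² = 40.2890
r_1 = 2.2139 / 40.2890 = 0.055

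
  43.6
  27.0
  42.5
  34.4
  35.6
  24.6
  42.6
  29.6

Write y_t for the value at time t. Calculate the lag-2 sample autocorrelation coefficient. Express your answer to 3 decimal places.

0.361

Mean ȳ = (43.6 + 27.0 + 42.5 + 34.4 + 35.6 + 24.6 + 42.6 + 29.6)/8 = 34.9875
Deviations from mean: 8.6125, -7.9875, 7.5125, -0.5875, 0.6125, -10.3875, 7.6125, -5.3875
Σ(y_t−ȳ)(y_{t+2}−ȳ) = (64.7014) + (4.6927) + (4.6014) + (6.1027) + (4.6627) + (55.9627) = 140.7234
Denominator Σ(y_t−ȳ)² = 390.0088
r_2 = 140.7234 / 390.0088 = 0.361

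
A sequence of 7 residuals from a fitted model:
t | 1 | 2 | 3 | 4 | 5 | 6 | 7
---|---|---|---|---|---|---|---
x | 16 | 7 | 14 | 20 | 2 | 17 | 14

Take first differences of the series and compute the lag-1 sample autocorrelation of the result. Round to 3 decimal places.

First differences Δx: -9, 7, 6, -18, 15, -3
Mean of differences = -0.3333
Numerator Σ(Δx_t−Δx̄)(Δx_{t+1}−Δx̄) = -440.7778
Denominator Σ(Δx_t−Δx̄)² = 723.3333
r_1(Δx) = -440.7778 / 723.3333 = -0.609

-0.609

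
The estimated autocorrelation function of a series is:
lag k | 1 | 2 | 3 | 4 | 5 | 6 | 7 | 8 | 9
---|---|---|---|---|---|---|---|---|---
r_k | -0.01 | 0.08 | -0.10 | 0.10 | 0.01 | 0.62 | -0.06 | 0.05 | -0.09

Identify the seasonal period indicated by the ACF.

6

The largest autocorrelation is r_6 = 0.62; the remaining lags stay at or below 0.10.
The dominant spike at lag 6 indicates a seasonal period of 6.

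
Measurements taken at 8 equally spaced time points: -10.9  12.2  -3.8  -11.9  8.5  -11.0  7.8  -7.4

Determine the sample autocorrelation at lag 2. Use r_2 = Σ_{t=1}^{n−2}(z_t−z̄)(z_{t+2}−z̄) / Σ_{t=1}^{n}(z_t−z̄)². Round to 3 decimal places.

Mean z̄ = (-10.9 + 12.2 − 3.8 − 11.9 + 8.5 − 11.0 + 7.8 − 7.4)/8 = -2.0625
Deviations from mean: -8.8375, 14.2625, -1.7375, -9.8375, 10.5625, -8.9375, 9.8625, -5.3375
Σ(z_t−z̄)(z_{t+2}−z̄) = (15.3552) + (-140.3073) + (-18.3523) + (87.9227) + (104.1727) + (47.7039) = 96.4947
Denominator Σ(z_t−z̄)² = 698.5188
r_2 = 96.4947 / 698.5188 = 0.138

0.138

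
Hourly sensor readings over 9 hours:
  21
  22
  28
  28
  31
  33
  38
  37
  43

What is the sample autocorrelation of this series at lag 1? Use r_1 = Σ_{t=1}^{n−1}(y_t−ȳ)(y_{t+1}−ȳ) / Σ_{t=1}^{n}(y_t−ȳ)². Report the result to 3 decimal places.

Mean ȳ = (21 + 22 + 28 + 28 + 31 + 33 + 38 + 37 + 43)/9 = 31.2222
Numerator Σ_{t=1}^{8}(y_t−ȳ)(y_{t+1}−ȳ) = 253.9506
Denominator Σ(y_t−ȳ)² = 431.5556
r_1 = 253.9506 / 431.5556 = 0.588

0.588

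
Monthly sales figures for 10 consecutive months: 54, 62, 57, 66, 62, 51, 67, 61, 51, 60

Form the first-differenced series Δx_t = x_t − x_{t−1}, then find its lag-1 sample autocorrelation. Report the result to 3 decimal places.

First differences Δx: 8, -5, 9, -4, -11, 16, -6, -10, 9
Mean of differences = 0.6667
Numerator Σ(Δx_t−Δx̄)(Δx_{t+1}−Δx̄) = -372.1111
Denominator Σ(Δx_t−Δx̄)² = 776.0000
r_1(Δx) = -372.1111 / 776.0000 = -0.480

-0.480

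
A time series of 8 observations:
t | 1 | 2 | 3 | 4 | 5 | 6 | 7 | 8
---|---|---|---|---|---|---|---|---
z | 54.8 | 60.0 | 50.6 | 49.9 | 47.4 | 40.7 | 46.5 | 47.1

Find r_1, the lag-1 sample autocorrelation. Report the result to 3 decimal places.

0.504

Mean z̄ = (54.8 + 60.0 + 50.6 + 49.9 + 47.4 + 40.7 + 46.5 + 47.1)/8 = 49.6250
Deviations from mean: 5.1750, 10.3750, 0.9750, 0.2750, -2.2250, -8.9250, -3.1250, -2.5250
Σ(z_t−z̄)(z_{t+1}−z̄) = (53.6906) + (10.1156) + (0.2681) + (-0.6119) + (19.8581) + (27.8906) + (7.8906) = 119.1019
Denominator Σ(z_t−z̄)² = 236.1950
r_1 = 119.1019 / 236.1950 = 0.504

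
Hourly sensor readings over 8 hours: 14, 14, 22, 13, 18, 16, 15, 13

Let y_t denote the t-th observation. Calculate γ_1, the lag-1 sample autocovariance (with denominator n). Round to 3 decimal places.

Mean ȳ = (14 + 14 + 22 + 13 + 18 + 16 + 15 + 13)/8 = 15.6250
Deviations: -1.6250, -1.6250, 6.3750, -2.6250, 2.3750, 0.3750, -0.6250, -2.6250
Σ_{t=1}^{7}(y_t−ȳ)(y_{t+1}−ȳ) = -28.3906
γ_1 = -28.3906 / 8 = -3.549

-3.549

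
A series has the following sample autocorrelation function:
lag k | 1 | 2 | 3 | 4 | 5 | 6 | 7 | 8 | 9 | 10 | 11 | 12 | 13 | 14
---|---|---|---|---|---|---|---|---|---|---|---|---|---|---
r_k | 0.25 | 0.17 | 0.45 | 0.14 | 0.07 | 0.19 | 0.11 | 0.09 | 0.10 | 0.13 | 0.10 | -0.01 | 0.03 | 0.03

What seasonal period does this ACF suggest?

The largest autocorrelation is r_3 = 0.45; the remaining lags stay at or below 0.25. The elevated value at lag 1 (0.25), dropping to 0.17 at lag 2, reflects decaying short-term dependence rather than seasonality.
The dominant spike at lag 3 indicates a seasonal period of 3.

3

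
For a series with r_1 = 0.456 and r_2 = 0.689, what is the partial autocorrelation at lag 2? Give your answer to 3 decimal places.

0.607

φ_{22} = (r_2 − r_1²) / (1 − r_1²)
r_1² = (0.456)² = 0.207936
Numerator = 0.689 − 0.2079 = 0.4811; denominator = 1 − 0.2079 = 0.7921
φ_{22} = 0.4811 / 0.7921 = 0.607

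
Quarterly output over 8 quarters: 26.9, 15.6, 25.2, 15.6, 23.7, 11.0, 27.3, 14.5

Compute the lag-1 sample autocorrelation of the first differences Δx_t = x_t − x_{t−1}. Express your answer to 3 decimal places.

-0.823

First differences Δx: -11.3, 9.6, -9.6, 8.1, -12.7, 16.3, -12.8
Mean of differences = -1.7714
Numerator Σ(Δx_t−Δx̄)(Δx_{t+1}−Δx̄) = -779.3322
Denominator Σ(Δx_t−Δx̄)² = 946.4743
r_1(Δx) = -779.3322 / 946.4743 = -0.823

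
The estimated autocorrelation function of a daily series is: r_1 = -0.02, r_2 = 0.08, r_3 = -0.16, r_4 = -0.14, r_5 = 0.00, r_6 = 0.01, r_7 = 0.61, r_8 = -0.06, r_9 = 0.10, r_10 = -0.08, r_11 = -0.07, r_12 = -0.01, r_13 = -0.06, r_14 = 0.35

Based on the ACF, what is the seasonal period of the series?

The largest autocorrelation is r_7 = 0.61, with a weaker echo at lag 14 (0.35); the remaining lags stay at or below 0.10.
The dominant spike at lag 7 indicates a seasonal period of 7.

7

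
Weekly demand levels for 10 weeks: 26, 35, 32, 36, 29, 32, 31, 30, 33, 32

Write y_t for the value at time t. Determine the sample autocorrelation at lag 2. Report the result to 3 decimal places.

0.173

Mean ȳ = (26 + 35 + 32 + 36 + 29 + 32 + 31 + 30 + 33 + 32)/10 = 31.6000
Numerator Σ_{t=1}^{8}(y_t−ȳ)(y_{t+2}−ȳ) = 12.8800
Denominator Σ(y_t−ȳ)² = 74.4000
r_2 = 12.8800 / 74.4000 = 0.173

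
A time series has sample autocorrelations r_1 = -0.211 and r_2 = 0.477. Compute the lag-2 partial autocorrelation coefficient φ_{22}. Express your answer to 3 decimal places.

0.453

φ_{22} = (r_2 − r_1²) / (1 − r_1²)
r_1² = (-0.211)² = 0.044521
Numerator = 0.477 − 0.0445 = 0.4325; denominator = 1 − 0.0445 = 0.9555
φ_{22} = 0.4325 / 0.9555 = 0.453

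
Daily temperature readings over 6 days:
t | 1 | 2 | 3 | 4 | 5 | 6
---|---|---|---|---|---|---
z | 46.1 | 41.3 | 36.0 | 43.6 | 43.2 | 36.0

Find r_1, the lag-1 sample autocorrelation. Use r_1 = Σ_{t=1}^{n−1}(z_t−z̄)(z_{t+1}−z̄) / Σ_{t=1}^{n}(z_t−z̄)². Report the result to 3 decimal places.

Mean z̄ = (46.1 + 41.3 + 36.0 + 43.6 + 43.2 + 36.0)/6 = 41.0333
Deviations from mean: 5.0667, 0.2667, -5.0333, 2.5667, 2.1667, -5.0333
Σ(z_t−z̄)(z_{t+1}−z̄) = (1.3511) + (-1.3422) + (-12.9189) + (5.5611) + (-10.9056) = -18.2544
Denominator Σ(z_t−z̄)² = 87.6933
r_1 = -18.2544 / 87.6933 = -0.208

-0.208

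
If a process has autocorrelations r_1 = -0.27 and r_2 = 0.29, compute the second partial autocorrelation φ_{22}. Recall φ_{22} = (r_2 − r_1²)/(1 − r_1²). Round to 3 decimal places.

0.234

φ_{22} = (r_2 − r_1²) / (1 − r_1²)
r_1² = (-0.27)² = 0.0729
Numerator = 0.29 − 0.0729 = 0.2171; denominator = 1 − 0.0729 = 0.9271
φ_{22} = 0.2171 / 0.9271 = 0.234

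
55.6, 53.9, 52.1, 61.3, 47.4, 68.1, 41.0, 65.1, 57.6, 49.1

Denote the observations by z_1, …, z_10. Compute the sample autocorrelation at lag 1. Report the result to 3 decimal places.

-0.773

Mean z̄ = (55.6 + 53.9 + 52.1 + 61.3 + 47.4 + 68.1 + 41.0 + 65.1 + 57.6 + 49.1)/10 = 55.1200
Numerator Σ_{t=1}^{9}(z_t−z̄)(z_{t+1}−z̄) = -477.8544
Denominator Σ(z_t−z̄)² = 618.4760
r_1 = -477.8544 / 618.4760 = -0.773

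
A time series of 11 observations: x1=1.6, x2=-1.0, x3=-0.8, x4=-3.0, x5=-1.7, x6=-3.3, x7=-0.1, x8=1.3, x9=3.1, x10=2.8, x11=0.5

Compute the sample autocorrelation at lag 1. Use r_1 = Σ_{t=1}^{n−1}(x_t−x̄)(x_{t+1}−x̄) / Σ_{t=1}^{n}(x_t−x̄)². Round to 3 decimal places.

0.571

Mean x̄ = (1.6 − 1.0 − 0.8 − 3.0 − 1.7 − 3.3 − 0.1 + 1.3 + 3.1 + 2.8 + 0.5)/11 = -0.0545
Numerator Σ_{t=1}^{10}(x_t−x̄)(x_{t+1}−x̄) = 26.4698
Denominator Σ(x_t−x̄)² = 46.3473
r_1 = 26.4698 / 46.3473 = 0.571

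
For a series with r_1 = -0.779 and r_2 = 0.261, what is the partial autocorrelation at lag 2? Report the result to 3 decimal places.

φ_{22} = (r_2 − r_1²) / (1 − r_1²)
r_1² = (-0.779)² = 0.606841
Numerator = 0.261 − 0.6068 = -0.3458; denominator = 1 − 0.6068 = 0.3932
φ_{22} = -0.3458 / 0.3932 = -0.880

-0.880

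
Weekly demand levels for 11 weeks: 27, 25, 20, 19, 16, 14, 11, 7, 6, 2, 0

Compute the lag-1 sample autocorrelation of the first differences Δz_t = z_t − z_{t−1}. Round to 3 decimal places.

-0.707

First differences Δz: -2, -5, -1, -3, -2, -3, -4, -1, -4, -2
Mean of differences = -2.7000
Numerator Σ(Δz_t−Δz̄)(Δz_{t+1}−Δz̄) = -11.3900
Denominator Σ(Δz_t−Δz̄)² = 16.1000
r_1(Δz) = -11.3900 / 16.1000 = -0.707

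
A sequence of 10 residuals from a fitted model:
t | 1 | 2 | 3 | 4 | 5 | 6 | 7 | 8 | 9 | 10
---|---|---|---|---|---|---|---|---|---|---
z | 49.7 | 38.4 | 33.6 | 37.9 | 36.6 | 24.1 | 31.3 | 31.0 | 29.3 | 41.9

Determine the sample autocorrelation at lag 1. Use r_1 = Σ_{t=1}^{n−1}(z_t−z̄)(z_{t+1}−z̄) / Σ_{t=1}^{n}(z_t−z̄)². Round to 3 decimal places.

0.157

Mean z̄ = (49.7 + 38.4 + 33.6 + 37.9 + 36.6 + 24.1 + 31.3 + 31.0 + 29.3 + 41.9)/10 = 35.3800
Numerator Σ_{t=1}^{9}(z_t−z̄)(z_{t+1}−z̄) = 73.5796
Denominator Σ(z_t−z̄)² = 467.7360
r_1 = 73.5796 / 467.7360 = 0.157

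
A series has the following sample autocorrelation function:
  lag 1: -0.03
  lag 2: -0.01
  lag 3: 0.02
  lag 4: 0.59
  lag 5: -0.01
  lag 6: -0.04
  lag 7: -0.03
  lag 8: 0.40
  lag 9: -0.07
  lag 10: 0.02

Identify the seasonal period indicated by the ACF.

4

The largest autocorrelation is r_4 = 0.59, with a weaker echo at lag 8 (0.40); the remaining lags stay at or below 0.02.
The dominant spike at lag 4 indicates a seasonal period of 4.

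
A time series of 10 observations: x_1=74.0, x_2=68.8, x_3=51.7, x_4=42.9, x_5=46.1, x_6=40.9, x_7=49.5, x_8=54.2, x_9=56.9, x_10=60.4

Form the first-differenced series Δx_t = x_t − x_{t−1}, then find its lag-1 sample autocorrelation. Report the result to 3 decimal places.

0.363

First differences Δx: -5.2, -17.1, -8.8, 3.2, -5.2, 8.6, 4.7, 2.7, 3.5
Mean of differences = -1.5111
Numerator Σ(Δx_t−Δx̄)(Δx_{t+1}−Δx̄) = 192.1743
Denominator Σ(Δx_t−Δx̄)² = 529.2089
r_1(Δx) = 192.1743 / 529.2089 = 0.363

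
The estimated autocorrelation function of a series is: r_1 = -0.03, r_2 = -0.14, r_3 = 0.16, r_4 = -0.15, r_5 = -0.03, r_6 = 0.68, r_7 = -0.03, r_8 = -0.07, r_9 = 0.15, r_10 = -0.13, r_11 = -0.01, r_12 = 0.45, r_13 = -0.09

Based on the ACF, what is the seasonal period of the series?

The largest autocorrelation is r_6 = 0.68, with a weaker echo at lag 12 (0.45); the remaining lags stay at or below 0.16.
The dominant spike at lag 6 indicates a seasonal period of 6.

6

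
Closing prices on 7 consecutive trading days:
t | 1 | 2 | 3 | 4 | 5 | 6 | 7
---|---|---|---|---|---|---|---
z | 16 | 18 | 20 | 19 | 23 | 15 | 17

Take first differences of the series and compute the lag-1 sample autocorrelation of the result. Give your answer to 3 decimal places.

First differences Δz: 2, 2, -1, 4, -8, 2
Mean of differences = 0.1667
Numerator Σ(Δz_t−Δz̄)(Δz_{t+1}−Δz̄) = -49.5278
Denominator Σ(Δz_t−Δz̄)² = 92.8333
r_1(Δz) = -49.5278 / 92.8333 = -0.534

-0.534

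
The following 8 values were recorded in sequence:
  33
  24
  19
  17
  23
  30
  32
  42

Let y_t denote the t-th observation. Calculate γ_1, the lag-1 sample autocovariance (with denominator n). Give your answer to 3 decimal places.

Mean ȳ = (33 + 24 + 19 + 17 + 23 + 30 + 32 + 42)/8 = 27.5000
Deviations: 5.5000, -3.5000, -8.5000, -10.5000, -4.5000, 2.5000, 4.5000, 14.5000
Σ_{t=1}^{7}(y_t−ȳ)(y_{t+1}−ȳ) = 212.2500
γ_1 = 212.2500 / 8 = 26.531

26.531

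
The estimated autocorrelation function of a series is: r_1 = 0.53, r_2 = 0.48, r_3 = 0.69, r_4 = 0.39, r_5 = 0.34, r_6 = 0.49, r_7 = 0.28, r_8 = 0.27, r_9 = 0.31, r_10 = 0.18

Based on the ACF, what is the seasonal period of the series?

3

The largest autocorrelation is r_3 = 0.69; the remaining lags stay at or below 0.53. The elevated value at lag 1 (0.53), dropping to 0.48 at lag 2, reflects decaying short-term dependence rather than seasonality.
The dominant spike at lag 3 indicates a seasonal period of 3.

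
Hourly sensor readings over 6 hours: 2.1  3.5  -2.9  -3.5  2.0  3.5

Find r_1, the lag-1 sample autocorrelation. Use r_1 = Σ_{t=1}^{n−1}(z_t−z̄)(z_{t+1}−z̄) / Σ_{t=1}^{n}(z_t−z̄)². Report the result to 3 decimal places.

Mean z̄ = (2.1 + 3.5 − 2.9 − 3.5 + 2.0 + 3.5)/6 = 0.7833
Numerator Σ_{t=1}^{5}(z_t−z̄)(z_{t+1}−z̄) = 7.4414
Denominator Σ(z_t−z̄)² = 49.8883
r_1 = 7.4414 / 49.8883 = 0.149

0.149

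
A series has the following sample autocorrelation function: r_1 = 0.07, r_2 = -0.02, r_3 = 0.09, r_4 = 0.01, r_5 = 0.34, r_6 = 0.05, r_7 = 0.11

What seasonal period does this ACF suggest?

5

The largest autocorrelation is r_5 = 0.34; the remaining lags stay at or below 0.11.
The dominant spike at lag 5 indicates a seasonal period of 5.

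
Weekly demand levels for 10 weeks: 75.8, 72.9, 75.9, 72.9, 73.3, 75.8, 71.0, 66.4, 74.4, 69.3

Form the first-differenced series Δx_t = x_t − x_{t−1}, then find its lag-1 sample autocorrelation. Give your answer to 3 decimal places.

-0.523

First differences Δx: -2.9, 3.0, -3.0, 0.4, 2.5, -4.8, -4.6, 8.0, -5.1
Mean of differences = -0.7222
Numerator Σ(Δx_t−Δx̄)(Δx_{t+1}−Δx̄) = -84.8583
Denominator Σ(Δx_t−Δx̄)² = 162.3356
r_1(Δx) = -84.8583 / 162.3356 = -0.523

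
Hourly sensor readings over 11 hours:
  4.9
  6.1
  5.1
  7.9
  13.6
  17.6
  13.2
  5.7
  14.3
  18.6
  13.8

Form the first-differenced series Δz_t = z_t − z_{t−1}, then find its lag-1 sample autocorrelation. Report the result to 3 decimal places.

First differences Δz: 1.2, -1.0, 2.8, 5.7, 4.0, -4.4, -7.5, 8.6, 4.3, -4.8
Mean of differences = 0.8900
Numerator Σ(Δz_t−Δz̄)(Δz_{t+1}−Δz̄) = -9.9171
Denominator Σ(Δz_t−Δz̄)² = 241.9490
r_1(Δz) = -9.9171 / 241.9490 = -0.041

-0.041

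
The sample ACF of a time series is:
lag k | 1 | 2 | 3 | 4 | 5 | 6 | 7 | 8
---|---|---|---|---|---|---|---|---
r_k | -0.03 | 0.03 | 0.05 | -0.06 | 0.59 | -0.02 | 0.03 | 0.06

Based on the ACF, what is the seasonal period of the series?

5

The largest autocorrelation is r_5 = 0.59; the remaining lags stay at or below 0.06.
The dominant spike at lag 5 indicates a seasonal period of 5.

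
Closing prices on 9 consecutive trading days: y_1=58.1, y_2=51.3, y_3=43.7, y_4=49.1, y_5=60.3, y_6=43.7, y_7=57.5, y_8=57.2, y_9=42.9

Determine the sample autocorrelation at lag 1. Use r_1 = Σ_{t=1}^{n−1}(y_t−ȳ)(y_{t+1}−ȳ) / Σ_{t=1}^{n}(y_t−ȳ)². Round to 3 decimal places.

-0.339

Mean ȳ = (58.1 + 51.3 + 43.7 + 49.1 + 60.3 + 43.7 + 57.5 + 57.2 + 42.9)/9 = 51.5333
Numerator Σ_{t=1}^{8}(y_t−ȳ)(y_{t+1}−ȳ) = -132.4978
Denominator Σ(y_t−ȳ)² = 390.9200
r_1 = -132.4978 / 390.9200 = -0.339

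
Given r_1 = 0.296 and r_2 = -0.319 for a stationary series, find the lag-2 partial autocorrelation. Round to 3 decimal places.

-0.446

φ_{22} = (r_2 − r_1²) / (1 − r_1²)
r_1² = (0.296)² = 0.087616
Numerator = -0.319 − 0.0876 = -0.4066; denominator = 1 − 0.0876 = 0.9124
φ_{22} = -0.4066 / 0.9124 = -0.446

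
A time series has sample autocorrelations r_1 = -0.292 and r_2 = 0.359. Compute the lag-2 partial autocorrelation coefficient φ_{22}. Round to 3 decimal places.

φ_{22} = (r_2 − r_1²) / (1 − r_1²)
r_1² = (-0.292)² = 0.085264
Numerator = 0.359 − 0.0853 = 0.2737; denominator = 1 − 0.0853 = 0.9147
φ_{22} = 0.2737 / 0.9147 = 0.299

0.299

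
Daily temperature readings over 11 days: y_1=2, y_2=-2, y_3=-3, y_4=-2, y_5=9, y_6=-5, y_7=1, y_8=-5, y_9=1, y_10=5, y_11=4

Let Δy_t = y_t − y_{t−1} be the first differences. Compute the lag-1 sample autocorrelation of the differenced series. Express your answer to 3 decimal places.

-0.604

First differences Δy: -4, -1, 1, 11, -14, 6, -6, 6, 4, -1
Mean of differences = 0.2000
Numerator Σ(Δy_t−Δȳ)(Δy_{t+1}−Δȳ) = -277.4400
Denominator Σ(Δy_t−Δȳ)² = 459.6000
r_1(Δy) = -277.4400 / 459.6000 = -0.604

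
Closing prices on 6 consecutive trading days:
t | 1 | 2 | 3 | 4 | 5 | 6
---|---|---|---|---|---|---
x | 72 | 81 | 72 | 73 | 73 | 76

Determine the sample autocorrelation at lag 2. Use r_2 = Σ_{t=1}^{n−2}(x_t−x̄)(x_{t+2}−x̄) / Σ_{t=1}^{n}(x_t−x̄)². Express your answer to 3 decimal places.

-0.033

Mean x̄ = (72 + 81 + 72 + 73 + 73 + 76)/6 = 74.5000
Deviations from mean: -2.5000, 6.5000, -2.5000, -1.5000, -1.5000, 1.5000
Numerator Σ_{t=1}^{4}(x_t−x̄)(x_{t+2}−x̄) = -2.0000
Denominator Σ(x_t−x̄)² = 61.5000
r_2 = -2.0000 / 61.5000 = -0.033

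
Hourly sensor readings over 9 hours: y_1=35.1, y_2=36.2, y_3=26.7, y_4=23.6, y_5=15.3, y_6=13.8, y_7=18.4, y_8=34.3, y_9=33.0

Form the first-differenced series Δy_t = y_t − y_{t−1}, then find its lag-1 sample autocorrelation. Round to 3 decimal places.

0.228

First differences Δy: 1.1, -9.5, -3.1, -8.3, -1.5, 4.6, 15.9, -1.3
Mean of differences = -0.2625
Numerator Σ(Δy_t−Δȳ)(Δy_{t+1}−Δȳ) = 102.1823
Denominator Σ(Δy_t−Δȳ)² = 447.3188
r_1(Δy) = 102.1823 / 447.3188 = 0.228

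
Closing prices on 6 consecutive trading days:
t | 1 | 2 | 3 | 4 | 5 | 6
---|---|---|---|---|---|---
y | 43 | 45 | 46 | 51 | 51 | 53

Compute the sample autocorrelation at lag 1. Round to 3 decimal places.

0.480

Mean ȳ = (43 + 45 + 46 + 51 + 51 + 53)/6 = 48.1667
Deviations from mean: -5.1667, -3.1667, -2.1667, 2.8333, 2.8333, 4.8333
Σ(y_t−ȳ)(y_{t+1}−ȳ) = (16.3611) + (6.8611) + (-6.1389) + (8.0278) + (13.6944) = 38.8056
Denominator Σ(y_t−ȳ)² = 80.8333
r_1 = 38.8056 / 80.8333 = 0.480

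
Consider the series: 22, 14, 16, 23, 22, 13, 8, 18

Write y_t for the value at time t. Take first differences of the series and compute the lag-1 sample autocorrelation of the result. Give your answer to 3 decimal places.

First differences Δy: -8, 2, 7, -1, -9, -5, 10
Mean of differences = -0.5714
Numerator Σ(Δy_t−Δȳ)(Δy_{t+1}−Δȳ) = -8.7551
Denominator Σ(Δy_t−Δȳ)² = 321.7143
r_1(Δy) = -8.7551 / 321.7143 = -0.027

-0.027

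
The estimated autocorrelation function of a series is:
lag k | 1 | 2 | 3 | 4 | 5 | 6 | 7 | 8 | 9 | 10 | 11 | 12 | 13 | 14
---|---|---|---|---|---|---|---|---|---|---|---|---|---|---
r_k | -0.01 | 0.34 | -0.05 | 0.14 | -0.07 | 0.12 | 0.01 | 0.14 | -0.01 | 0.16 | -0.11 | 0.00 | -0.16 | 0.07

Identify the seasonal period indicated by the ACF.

2

The largest autocorrelation is r_2 = 0.34, with a weaker echo at lag 10 (0.16); the remaining lags stay at or below 0.14.
The dominant spike at lag 2 indicates a seasonal period of 2.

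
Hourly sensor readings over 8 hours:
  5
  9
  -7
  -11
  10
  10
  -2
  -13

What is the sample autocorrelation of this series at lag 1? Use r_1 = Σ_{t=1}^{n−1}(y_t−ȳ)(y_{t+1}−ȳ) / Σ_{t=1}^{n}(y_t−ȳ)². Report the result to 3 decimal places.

Mean ȳ = (5 + 9 − 7 − 11 + 10 + 10 − 2 − 13)/8 = 0.1250
Deviations from mean: 4.8750, 8.8750, -7.1250, -11.1250, 9.8750, 9.8750, -2.1250, -13.1250
Σ(y_t−ȳ)(y_{t+1}−ȳ) = (43.2656) + (-63.2344) + (79.2656) + (-109.8594) + (97.5156) + (-20.9844) + (27.8906) = 53.8594
Denominator Σ(y_t−ȳ)² = 648.8750
r_1 = 53.8594 / 648.8750 = 0.083

0.083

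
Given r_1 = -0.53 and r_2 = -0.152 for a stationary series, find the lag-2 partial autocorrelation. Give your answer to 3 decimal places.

φ_{22} = (r_2 − r_1²) / (1 − r_1²)
r_1² = (-0.53)² = 0.2809
Numerator = -0.152 − 0.2809 = -0.4329; denominator = 1 − 0.2809 = 0.7191
φ_{22} = -0.4329 / 0.7191 = -0.602

-0.602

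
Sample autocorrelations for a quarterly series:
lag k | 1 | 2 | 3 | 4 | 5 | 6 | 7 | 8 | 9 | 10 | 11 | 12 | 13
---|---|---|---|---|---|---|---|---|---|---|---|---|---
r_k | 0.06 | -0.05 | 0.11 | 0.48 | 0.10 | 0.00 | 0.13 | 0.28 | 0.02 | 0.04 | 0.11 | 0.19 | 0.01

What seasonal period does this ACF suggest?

The largest autocorrelation is r_4 = 0.48, with weaker echoes at lags 8 (0.28) and 12 (0.19); the remaining lags stay at or below 0.13.
The dominant spike at lag 4 indicates a seasonal period of 4.

4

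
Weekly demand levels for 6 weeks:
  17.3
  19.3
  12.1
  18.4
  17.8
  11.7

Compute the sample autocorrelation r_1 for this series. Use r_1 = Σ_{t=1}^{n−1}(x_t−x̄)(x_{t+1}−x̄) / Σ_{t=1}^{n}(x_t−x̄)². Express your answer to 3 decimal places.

Mean x̄ = (17.3 + 19.3 + 12.1 + 18.4 + 17.8 + 11.7)/6 = 16.1000
Deviations from mean: 1.2000, 3.2000, -4.0000, 2.3000, 1.7000, -4.4000
Σ(x_t−x̄)(x_{t+1}−x̄) = (3.8400) + (-12.8000) + (-9.2000) + (3.9100) + (-7.4800) = -21.7300
Denominator Σ(x_t−x̄)² = 55.2200
r_1 = -21.7300 / 55.2200 = -0.394

-0.394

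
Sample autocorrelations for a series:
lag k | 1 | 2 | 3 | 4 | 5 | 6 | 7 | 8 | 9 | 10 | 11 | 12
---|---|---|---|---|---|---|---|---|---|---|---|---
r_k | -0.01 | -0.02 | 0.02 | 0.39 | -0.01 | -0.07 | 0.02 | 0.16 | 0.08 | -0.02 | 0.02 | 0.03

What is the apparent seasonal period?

The largest autocorrelation is r_4 = 0.39, with a weaker echo at lag 8 (0.16); the remaining lags stay at or below 0.08.
The dominant spike at lag 4 indicates a seasonal period of 4.

4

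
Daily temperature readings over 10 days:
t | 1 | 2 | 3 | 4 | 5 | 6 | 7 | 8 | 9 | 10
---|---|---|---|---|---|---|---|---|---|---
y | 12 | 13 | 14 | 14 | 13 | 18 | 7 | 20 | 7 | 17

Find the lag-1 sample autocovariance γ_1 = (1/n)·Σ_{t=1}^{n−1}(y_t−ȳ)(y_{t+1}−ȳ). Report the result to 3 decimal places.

-13.825

Mean ȳ = (12 + 13 + 14 + 14 + 13 + 18 + 7 + 20 + 7 + 17)/10 = 13.5000
Σ_{t=1}^{9}(y_t−ȳ)(y_{t+1}−ȳ) = -138.2500
γ_1 = -138.2500 / 10 = -13.825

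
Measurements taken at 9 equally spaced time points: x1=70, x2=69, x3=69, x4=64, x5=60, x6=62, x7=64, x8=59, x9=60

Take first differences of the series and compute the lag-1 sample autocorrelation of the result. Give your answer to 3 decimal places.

First differences Δx: -1, 0, -5, -4, 2, 2, -5, 1
Mean of differences = -1.2500
Numerator Σ(Δx_t−Δx̄)(Δx_{t+1}−Δx̄) = -13.0625
Denominator Σ(Δx_t−Δx̄)² = 63.5000
r_1(Δx) = -13.0625 / 63.5000 = -0.206

-0.206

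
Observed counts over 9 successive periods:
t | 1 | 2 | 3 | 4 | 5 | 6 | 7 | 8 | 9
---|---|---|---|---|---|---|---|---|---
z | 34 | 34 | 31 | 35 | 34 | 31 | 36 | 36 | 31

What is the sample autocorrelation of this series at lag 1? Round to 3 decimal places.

Mean z̄ = (34 + 34 + 31 + 35 + 34 + 31 + 36 + 36 + 31)/9 = 33.5556
Numerator Σ_{t=1}^{8}(z_t−z̄)(z_{t+1}−z̄) = -11.6420
Denominator Σ(z_t−z̄)² = 34.2222
r_1 = -11.6420 / 34.2222 = -0.340

-0.340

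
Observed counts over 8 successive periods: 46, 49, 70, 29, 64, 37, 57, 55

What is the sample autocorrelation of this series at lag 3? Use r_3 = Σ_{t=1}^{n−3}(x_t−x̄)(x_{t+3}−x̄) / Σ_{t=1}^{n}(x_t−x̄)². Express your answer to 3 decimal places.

-0.204

Mean x̄ = (46 + 49 + 70 + 29 + 64 + 37 + 57 + 55)/8 = 50.8750
Deviations from mean: -4.8750, -1.8750, 19.1250, -21.8750, 13.1250, -13.8750, 6.1250, 4.1250
Numerator Σ_{t=1}^{5}(x_t−x̄)(x_{t+3}−x̄) = -263.1719
Denominator Σ(x_t−x̄)² = 1290.8750
r_3 = -263.1719 / 1290.8750 = -0.204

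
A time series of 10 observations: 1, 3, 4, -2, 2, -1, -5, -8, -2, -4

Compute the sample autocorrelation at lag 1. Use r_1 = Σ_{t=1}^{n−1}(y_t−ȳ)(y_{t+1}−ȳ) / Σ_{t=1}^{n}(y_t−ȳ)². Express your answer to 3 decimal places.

Mean ȳ = (1 + 3 + 4 − 2 + 2 − 1 − 5 − 8 − 2 − 4)/10 = -1.2000
Numerator Σ_{t=1}^{9}(y_t−ȳ)(y_{t+1}−ȳ) = 57.7600
Denominator Σ(y_t−ȳ)² = 129.6000
r_1 = 57.7600 / 129.6000 = 0.446

0.446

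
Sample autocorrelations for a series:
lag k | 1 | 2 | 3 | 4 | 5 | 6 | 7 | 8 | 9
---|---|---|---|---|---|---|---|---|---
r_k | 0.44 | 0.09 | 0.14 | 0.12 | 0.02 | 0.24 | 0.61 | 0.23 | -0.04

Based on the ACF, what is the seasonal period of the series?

The largest autocorrelation is r_7 = 0.61; the remaining lags stay at or below 0.44. The elevated value at lag 1 (0.44), dropping to 0.09 at lag 2, reflects decaying short-term dependence rather than seasonality.
The dominant spike at lag 7 indicates a seasonal period of 7.

7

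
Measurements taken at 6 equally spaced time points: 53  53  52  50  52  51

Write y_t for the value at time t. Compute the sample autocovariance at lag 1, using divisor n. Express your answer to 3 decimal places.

0.134

Mean ȳ = (53 + 53 + 52 + 50 + 52 + 51)/6 = 51.8333
Deviations: 1.1667, 1.1667, 0.1667, -1.8333, 0.1667, -0.8333
Σ_{t=1}^{5}(y_t−ȳ)(y_{t+1}−ȳ) = 0.8056
γ_1 = 0.8056 / 6 = 0.134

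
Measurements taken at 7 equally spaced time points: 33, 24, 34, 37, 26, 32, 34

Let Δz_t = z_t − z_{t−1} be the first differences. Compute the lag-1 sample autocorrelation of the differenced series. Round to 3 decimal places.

First differences Δz: -9, 10, 3, -11, 6, 2
Mean of differences = 0.1667
Numerator Σ(Δz_t−Δz̄)(Δz_{t+1}−Δz̄) = -148.3611
Denominator Σ(Δz_t−Δz̄)² = 350.8333
r_1(Δz) = -148.3611 / 350.8333 = -0.423

-0.423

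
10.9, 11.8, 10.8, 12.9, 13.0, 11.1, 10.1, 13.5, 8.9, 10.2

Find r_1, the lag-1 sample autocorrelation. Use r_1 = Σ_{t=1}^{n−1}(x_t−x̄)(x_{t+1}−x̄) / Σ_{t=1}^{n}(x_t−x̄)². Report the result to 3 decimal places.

Mean x̄ = (10.9 + 11.8 + 10.8 + 12.9 + 13.0 + 11.1 + 10.1 + 13.5 + 8.9 + 10.2)/10 = 11.3200
Numerator Σ_{t=1}^{9}(x_t−x̄)(x_{t+1}−x̄) = -3.9444
Denominator Σ(x_t−x̄)² = 19.3960
r_1 = -3.9444 / 19.3960 = -0.203

-0.203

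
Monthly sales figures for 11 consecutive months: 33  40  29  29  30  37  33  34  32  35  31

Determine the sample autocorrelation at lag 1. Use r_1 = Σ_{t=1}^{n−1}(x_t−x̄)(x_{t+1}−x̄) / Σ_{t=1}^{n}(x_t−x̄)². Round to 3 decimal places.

-0.164

Mean x̄ = (33 + 40 + 29 + 29 + 30 + 37 + 33 + 34 + 32 + 35 + 31)/11 = 33.0000
Numerator Σ_{t=1}^{10}(x_t−x̄)(x_{t+1}−x̄) = -19.0000
Denominator Σ(x_t−x̄)² = 116.0000
r_1 = -19.0000 / 116.0000 = -0.164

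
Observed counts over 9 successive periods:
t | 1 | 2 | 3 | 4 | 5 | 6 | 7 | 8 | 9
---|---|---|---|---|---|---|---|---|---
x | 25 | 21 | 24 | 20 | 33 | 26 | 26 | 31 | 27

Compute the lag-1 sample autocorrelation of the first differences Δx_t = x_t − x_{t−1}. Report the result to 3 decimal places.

First differences Δx: -4, 3, -4, 13, -7, 0, 5, -4
Mean of differences = 0.2500
Numerator Σ(Δx_t−Δx̄)(Δx_{t+1}−Δx̄) = -189.5625
Denominator Σ(Δx_t−Δx̄)² = 299.5000
r_1(Δx) = -189.5625 / 299.5000 = -0.633

-0.633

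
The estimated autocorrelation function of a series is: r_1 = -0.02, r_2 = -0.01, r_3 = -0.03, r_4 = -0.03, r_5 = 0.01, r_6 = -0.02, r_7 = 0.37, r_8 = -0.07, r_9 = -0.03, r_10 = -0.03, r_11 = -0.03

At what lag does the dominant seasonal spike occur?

The largest autocorrelation is r_7 = 0.37; the remaining lags stay at or below 0.01.
The dominant spike at lag 7 indicates a seasonal period of 7.

7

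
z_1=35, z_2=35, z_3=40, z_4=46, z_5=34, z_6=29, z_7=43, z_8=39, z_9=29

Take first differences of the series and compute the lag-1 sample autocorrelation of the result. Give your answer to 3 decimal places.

-0.122

First differences Δz: 0, 5, 6, -12, -5, 14, -4, -10
Mean of differences = -0.7500
Numerator Σ(Δz_t−Δz̄)(Δz_{t+1}−Δz̄) = -65.5625
Denominator Σ(Δz_t−Δz̄)² = 537.5000
r_1(Δz) = -65.5625 / 537.5000 = -0.122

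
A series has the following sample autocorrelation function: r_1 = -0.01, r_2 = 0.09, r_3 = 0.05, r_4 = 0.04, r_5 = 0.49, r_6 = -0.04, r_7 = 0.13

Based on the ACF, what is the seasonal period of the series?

The largest autocorrelation is r_5 = 0.49; the remaining lags stay at or below 0.13.
The dominant spike at lag 5 indicates a seasonal period of 5.

5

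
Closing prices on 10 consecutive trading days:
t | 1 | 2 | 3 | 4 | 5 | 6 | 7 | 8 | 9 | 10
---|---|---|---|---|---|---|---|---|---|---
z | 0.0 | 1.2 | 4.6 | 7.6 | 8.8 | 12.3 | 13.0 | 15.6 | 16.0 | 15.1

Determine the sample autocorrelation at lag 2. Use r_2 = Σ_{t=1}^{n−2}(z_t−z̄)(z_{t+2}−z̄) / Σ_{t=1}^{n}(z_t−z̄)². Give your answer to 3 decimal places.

Mean z̄ = (0.0 + 1.2 + 4.6 + 7.6 + 8.8 + 12.3 + 13.0 + 15.6 + 16.0 + 15.1)/10 = 9.4200
Numerator Σ_{t=1}^{8}(z_t−z̄)(z_{t+2}−z̄) = 132.3492
Denominator Σ(z_t−z̄)² = 318.0960
r_2 = 132.3492 / 318.0960 = 0.416

0.416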